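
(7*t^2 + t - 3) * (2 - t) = -7*t^3 + 13*t^2 + 5*t - 6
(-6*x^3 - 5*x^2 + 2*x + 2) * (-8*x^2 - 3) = 48*x^5 + 40*x^4 + 2*x^3 - x^2 - 6*x - 6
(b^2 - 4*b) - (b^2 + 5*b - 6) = 6 - 9*b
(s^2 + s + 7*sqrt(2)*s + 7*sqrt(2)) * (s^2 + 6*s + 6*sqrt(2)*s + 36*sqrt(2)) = s^4 + 7*s^3 + 13*sqrt(2)*s^3 + 90*s^2 + 91*sqrt(2)*s^2 + 78*sqrt(2)*s + 588*s + 504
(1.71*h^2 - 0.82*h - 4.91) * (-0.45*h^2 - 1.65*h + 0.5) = -0.7695*h^4 - 2.4525*h^3 + 4.4175*h^2 + 7.6915*h - 2.455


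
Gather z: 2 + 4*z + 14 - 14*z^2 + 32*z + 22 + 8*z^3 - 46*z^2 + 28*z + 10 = 8*z^3 - 60*z^2 + 64*z + 48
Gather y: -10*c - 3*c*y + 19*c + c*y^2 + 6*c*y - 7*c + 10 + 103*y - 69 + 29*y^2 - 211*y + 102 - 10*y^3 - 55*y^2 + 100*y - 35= 2*c - 10*y^3 + y^2*(c - 26) + y*(3*c - 8) + 8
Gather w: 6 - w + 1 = 7 - w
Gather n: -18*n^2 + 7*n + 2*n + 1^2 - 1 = -18*n^2 + 9*n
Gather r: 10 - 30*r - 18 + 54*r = 24*r - 8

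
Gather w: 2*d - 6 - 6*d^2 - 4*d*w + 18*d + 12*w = -6*d^2 + 20*d + w*(12 - 4*d) - 6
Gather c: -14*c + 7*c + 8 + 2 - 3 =7 - 7*c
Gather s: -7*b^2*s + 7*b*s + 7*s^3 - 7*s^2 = 7*s^3 - 7*s^2 + s*(-7*b^2 + 7*b)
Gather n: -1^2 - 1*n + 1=-n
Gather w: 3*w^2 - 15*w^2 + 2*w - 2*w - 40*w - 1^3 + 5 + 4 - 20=-12*w^2 - 40*w - 12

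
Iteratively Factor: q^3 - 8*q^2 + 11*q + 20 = (q - 4)*(q^2 - 4*q - 5) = (q - 4)*(q + 1)*(q - 5)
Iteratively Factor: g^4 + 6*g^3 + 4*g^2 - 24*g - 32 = (g + 2)*(g^3 + 4*g^2 - 4*g - 16) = (g - 2)*(g + 2)*(g^2 + 6*g + 8) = (g - 2)*(g + 2)^2*(g + 4)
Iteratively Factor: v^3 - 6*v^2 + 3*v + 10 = (v - 5)*(v^2 - v - 2) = (v - 5)*(v - 2)*(v + 1)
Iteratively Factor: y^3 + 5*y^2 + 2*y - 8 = (y + 2)*(y^2 + 3*y - 4) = (y + 2)*(y + 4)*(y - 1)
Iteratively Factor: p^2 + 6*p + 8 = (p + 4)*(p + 2)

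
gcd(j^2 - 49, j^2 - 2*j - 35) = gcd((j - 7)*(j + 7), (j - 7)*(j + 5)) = j - 7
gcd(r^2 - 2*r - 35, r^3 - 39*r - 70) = r^2 - 2*r - 35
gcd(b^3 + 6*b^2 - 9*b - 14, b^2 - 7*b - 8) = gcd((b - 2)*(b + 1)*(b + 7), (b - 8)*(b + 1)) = b + 1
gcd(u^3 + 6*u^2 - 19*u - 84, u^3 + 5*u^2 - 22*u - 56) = u^2 + 3*u - 28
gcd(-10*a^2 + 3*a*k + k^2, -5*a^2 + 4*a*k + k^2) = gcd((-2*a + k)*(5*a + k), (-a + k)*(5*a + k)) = 5*a + k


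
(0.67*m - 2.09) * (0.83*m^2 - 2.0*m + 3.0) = 0.5561*m^3 - 3.0747*m^2 + 6.19*m - 6.27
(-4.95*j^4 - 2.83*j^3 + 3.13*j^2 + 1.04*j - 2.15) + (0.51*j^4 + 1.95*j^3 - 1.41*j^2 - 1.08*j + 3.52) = -4.44*j^4 - 0.88*j^3 + 1.72*j^2 - 0.04*j + 1.37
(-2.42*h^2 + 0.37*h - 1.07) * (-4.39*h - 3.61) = 10.6238*h^3 + 7.1119*h^2 + 3.3616*h + 3.8627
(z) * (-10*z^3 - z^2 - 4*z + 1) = -10*z^4 - z^3 - 4*z^2 + z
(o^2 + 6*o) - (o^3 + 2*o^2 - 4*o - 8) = -o^3 - o^2 + 10*o + 8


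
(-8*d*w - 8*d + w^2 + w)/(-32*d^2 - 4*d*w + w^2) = (w + 1)/(4*d + w)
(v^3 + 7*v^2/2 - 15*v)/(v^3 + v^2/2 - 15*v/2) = (v + 6)/(v + 3)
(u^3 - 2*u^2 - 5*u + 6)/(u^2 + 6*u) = (u^3 - 2*u^2 - 5*u + 6)/(u*(u + 6))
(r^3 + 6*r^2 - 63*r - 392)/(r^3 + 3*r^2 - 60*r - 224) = (r + 7)/(r + 4)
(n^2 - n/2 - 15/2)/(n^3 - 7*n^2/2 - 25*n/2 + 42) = (2*n + 5)/(2*n^2 - n - 28)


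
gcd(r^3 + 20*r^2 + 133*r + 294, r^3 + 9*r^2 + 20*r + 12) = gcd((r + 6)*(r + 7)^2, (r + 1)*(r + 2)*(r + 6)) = r + 6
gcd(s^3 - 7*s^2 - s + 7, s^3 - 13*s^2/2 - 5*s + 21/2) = s^2 - 8*s + 7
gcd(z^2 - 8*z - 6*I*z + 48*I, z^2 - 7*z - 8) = z - 8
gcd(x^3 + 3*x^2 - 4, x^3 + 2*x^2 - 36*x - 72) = x + 2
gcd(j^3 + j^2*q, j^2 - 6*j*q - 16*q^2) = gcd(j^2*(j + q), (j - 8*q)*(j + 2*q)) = 1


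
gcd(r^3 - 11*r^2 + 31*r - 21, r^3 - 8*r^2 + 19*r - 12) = r^2 - 4*r + 3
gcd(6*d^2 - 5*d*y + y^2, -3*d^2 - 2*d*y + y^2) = -3*d + y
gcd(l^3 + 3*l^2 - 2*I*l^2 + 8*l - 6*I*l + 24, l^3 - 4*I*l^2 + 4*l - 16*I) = l^2 - 2*I*l + 8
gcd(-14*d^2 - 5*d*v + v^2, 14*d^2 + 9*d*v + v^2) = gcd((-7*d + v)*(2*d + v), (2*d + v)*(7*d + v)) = 2*d + v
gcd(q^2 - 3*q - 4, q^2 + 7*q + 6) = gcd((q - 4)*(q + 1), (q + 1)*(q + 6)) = q + 1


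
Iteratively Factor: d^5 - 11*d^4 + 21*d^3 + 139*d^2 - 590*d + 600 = (d - 2)*(d^4 - 9*d^3 + 3*d^2 + 145*d - 300) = (d - 5)*(d - 2)*(d^3 - 4*d^2 - 17*d + 60) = (d - 5)*(d - 2)*(d + 4)*(d^2 - 8*d + 15) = (d - 5)*(d - 3)*(d - 2)*(d + 4)*(d - 5)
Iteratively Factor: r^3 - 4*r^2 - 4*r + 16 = (r - 4)*(r^2 - 4) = (r - 4)*(r + 2)*(r - 2)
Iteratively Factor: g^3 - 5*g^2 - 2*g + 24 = (g + 2)*(g^2 - 7*g + 12) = (g - 4)*(g + 2)*(g - 3)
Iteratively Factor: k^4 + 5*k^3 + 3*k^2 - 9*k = (k + 3)*(k^3 + 2*k^2 - 3*k) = (k - 1)*(k + 3)*(k^2 + 3*k) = k*(k - 1)*(k + 3)*(k + 3)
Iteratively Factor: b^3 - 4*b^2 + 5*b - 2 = (b - 1)*(b^2 - 3*b + 2) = (b - 2)*(b - 1)*(b - 1)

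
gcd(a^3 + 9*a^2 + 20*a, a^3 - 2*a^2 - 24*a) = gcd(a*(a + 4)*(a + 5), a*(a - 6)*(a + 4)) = a^2 + 4*a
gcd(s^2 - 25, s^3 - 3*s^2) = 1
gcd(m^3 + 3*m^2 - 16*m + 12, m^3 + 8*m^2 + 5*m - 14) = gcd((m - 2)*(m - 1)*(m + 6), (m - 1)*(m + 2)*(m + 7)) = m - 1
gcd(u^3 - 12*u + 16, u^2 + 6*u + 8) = u + 4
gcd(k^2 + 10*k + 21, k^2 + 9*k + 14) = k + 7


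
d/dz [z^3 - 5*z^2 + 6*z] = 3*z^2 - 10*z + 6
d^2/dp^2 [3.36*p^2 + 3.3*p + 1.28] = 6.72000000000000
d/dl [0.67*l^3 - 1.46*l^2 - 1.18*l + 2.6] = 2.01*l^2 - 2.92*l - 1.18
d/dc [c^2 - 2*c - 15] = 2*c - 2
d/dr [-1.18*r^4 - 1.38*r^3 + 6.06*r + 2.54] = -4.72*r^3 - 4.14*r^2 + 6.06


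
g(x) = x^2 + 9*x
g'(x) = 2*x + 9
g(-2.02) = -14.10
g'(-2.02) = 4.96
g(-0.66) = -5.50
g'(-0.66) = 7.68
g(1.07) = 10.77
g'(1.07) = 11.14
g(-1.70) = -12.41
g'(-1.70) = 5.60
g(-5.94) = -18.18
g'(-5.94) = -2.88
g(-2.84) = -17.49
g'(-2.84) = 3.32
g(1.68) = 17.94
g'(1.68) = 12.36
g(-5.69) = -18.83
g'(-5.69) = -2.38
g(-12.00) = 36.00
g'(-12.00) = -15.00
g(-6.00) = -18.00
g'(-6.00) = -3.00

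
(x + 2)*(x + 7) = x^2 + 9*x + 14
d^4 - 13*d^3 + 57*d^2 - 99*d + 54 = (d - 6)*(d - 3)^2*(d - 1)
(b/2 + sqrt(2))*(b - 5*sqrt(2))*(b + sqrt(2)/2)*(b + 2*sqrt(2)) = b^4/2 - sqrt(2)*b^3/4 - 33*b^2/2 - 28*sqrt(2)*b - 20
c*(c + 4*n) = c^2 + 4*c*n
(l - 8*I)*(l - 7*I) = l^2 - 15*I*l - 56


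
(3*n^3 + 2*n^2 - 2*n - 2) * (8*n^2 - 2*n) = 24*n^5 + 10*n^4 - 20*n^3 - 12*n^2 + 4*n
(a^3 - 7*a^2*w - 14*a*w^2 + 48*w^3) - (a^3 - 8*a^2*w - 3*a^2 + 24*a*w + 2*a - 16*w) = a^2*w + 3*a^2 - 14*a*w^2 - 24*a*w - 2*a + 48*w^3 + 16*w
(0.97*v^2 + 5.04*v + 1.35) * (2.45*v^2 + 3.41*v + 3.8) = 2.3765*v^4 + 15.6557*v^3 + 24.1799*v^2 + 23.7555*v + 5.13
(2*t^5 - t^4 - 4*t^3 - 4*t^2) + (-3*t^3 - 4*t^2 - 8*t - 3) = 2*t^5 - t^4 - 7*t^3 - 8*t^2 - 8*t - 3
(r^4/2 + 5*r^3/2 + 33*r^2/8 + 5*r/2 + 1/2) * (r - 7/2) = r^5/2 + 3*r^4/4 - 37*r^3/8 - 191*r^2/16 - 33*r/4 - 7/4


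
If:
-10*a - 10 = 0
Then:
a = -1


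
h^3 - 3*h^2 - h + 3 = (h - 3)*(h - 1)*(h + 1)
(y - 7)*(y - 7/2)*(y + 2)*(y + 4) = y^4 - 9*y^3/2 - 61*y^2/2 + 63*y + 196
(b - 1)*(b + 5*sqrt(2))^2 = b^3 - b^2 + 10*sqrt(2)*b^2 - 10*sqrt(2)*b + 50*b - 50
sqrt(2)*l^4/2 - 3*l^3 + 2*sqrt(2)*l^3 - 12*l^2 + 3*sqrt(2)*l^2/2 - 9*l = l*(l + 3)*(l - 3*sqrt(2))*(sqrt(2)*l/2 + sqrt(2)/2)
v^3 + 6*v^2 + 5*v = v*(v + 1)*(v + 5)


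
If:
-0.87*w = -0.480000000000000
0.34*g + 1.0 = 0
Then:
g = -2.94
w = 0.55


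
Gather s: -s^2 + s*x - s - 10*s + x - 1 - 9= -s^2 + s*(x - 11) + x - 10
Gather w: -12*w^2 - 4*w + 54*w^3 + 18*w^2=54*w^3 + 6*w^2 - 4*w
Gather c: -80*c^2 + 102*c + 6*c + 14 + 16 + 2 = -80*c^2 + 108*c + 32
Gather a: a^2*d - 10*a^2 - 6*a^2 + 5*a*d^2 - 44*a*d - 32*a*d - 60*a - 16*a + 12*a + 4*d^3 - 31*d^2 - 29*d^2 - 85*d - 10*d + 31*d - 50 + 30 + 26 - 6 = a^2*(d - 16) + a*(5*d^2 - 76*d - 64) + 4*d^3 - 60*d^2 - 64*d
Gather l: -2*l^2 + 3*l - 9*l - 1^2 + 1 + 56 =-2*l^2 - 6*l + 56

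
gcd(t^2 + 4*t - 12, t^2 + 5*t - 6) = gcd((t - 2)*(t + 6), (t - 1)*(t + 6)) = t + 6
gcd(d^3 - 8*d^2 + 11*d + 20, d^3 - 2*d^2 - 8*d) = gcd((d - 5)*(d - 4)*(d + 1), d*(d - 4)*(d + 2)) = d - 4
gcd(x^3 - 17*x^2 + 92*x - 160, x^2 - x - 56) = x - 8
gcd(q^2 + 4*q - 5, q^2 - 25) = q + 5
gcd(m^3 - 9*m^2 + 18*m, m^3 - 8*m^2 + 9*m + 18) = m^2 - 9*m + 18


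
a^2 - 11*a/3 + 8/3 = (a - 8/3)*(a - 1)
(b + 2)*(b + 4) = b^2 + 6*b + 8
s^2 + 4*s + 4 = (s + 2)^2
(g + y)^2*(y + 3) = g^2*y + 3*g^2 + 2*g*y^2 + 6*g*y + y^3 + 3*y^2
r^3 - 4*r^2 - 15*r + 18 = (r - 6)*(r - 1)*(r + 3)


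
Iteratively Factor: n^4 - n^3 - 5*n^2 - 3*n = (n + 1)*(n^3 - 2*n^2 - 3*n) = (n + 1)^2*(n^2 - 3*n) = (n - 3)*(n + 1)^2*(n)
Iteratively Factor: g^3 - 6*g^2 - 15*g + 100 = (g + 4)*(g^2 - 10*g + 25) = (g - 5)*(g + 4)*(g - 5)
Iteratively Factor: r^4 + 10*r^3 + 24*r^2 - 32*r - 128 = (r + 4)*(r^3 + 6*r^2 - 32) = (r - 2)*(r + 4)*(r^2 + 8*r + 16) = (r - 2)*(r + 4)^2*(r + 4)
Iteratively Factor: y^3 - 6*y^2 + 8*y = (y)*(y^2 - 6*y + 8) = y*(y - 4)*(y - 2)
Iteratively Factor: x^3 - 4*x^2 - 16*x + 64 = (x + 4)*(x^2 - 8*x + 16) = (x - 4)*(x + 4)*(x - 4)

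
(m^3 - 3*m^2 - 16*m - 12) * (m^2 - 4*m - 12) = m^5 - 7*m^4 - 16*m^3 + 88*m^2 + 240*m + 144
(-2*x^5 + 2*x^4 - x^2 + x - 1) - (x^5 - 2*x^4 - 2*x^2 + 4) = -3*x^5 + 4*x^4 + x^2 + x - 5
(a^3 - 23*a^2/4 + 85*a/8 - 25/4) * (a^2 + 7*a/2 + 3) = a^5 - 9*a^4/4 - 13*a^3/2 + 219*a^2/16 + 10*a - 75/4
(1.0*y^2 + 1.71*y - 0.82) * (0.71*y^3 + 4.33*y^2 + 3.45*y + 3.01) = 0.71*y^5 + 5.5441*y^4 + 10.2721*y^3 + 5.3589*y^2 + 2.3181*y - 2.4682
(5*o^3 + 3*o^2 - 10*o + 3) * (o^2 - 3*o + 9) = 5*o^5 - 12*o^4 + 26*o^3 + 60*o^2 - 99*o + 27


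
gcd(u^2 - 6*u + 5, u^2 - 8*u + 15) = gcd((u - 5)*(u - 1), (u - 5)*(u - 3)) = u - 5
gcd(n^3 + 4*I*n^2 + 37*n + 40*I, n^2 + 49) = 1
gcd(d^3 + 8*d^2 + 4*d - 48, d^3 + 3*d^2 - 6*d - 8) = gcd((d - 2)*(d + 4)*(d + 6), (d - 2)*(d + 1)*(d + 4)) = d^2 + 2*d - 8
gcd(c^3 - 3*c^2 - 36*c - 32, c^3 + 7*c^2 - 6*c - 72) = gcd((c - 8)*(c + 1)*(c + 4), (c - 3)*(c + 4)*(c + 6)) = c + 4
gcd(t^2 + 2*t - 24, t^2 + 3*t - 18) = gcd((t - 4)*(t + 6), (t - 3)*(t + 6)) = t + 6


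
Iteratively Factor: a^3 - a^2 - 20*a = (a - 5)*(a^2 + 4*a) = a*(a - 5)*(a + 4)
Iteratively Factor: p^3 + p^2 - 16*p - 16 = (p + 1)*(p^2 - 16) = (p + 1)*(p + 4)*(p - 4)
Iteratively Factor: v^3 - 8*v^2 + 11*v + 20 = (v - 4)*(v^2 - 4*v - 5) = (v - 5)*(v - 4)*(v + 1)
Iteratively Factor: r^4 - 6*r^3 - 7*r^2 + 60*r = (r)*(r^3 - 6*r^2 - 7*r + 60) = r*(r + 3)*(r^2 - 9*r + 20) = r*(r - 4)*(r + 3)*(r - 5)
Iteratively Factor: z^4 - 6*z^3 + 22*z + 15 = (z - 5)*(z^3 - z^2 - 5*z - 3) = (z - 5)*(z + 1)*(z^2 - 2*z - 3) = (z - 5)*(z - 3)*(z + 1)*(z + 1)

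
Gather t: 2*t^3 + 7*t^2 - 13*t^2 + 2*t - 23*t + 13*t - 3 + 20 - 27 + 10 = 2*t^3 - 6*t^2 - 8*t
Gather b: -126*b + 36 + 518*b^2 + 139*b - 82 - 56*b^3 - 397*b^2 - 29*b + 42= -56*b^3 + 121*b^2 - 16*b - 4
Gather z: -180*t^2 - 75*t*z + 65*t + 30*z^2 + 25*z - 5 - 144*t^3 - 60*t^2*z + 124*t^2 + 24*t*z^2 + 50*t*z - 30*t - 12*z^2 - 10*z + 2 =-144*t^3 - 56*t^2 + 35*t + z^2*(24*t + 18) + z*(-60*t^2 - 25*t + 15) - 3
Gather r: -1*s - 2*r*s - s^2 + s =-2*r*s - s^2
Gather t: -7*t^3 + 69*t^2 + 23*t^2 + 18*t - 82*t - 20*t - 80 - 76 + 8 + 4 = -7*t^3 + 92*t^2 - 84*t - 144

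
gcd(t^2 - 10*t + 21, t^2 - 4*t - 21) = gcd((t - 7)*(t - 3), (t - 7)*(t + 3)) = t - 7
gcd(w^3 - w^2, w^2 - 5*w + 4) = w - 1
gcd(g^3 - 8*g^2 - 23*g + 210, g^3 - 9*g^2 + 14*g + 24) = g - 6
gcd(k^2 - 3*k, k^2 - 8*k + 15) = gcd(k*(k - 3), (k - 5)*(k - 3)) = k - 3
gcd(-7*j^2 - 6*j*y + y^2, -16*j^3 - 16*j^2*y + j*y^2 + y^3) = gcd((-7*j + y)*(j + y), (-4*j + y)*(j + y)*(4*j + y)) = j + y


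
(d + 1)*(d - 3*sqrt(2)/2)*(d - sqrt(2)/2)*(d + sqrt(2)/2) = d^4 - 3*sqrt(2)*d^3/2 + d^3 - 3*sqrt(2)*d^2/2 - d^2/2 - d/2 + 3*sqrt(2)*d/4 + 3*sqrt(2)/4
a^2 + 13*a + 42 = (a + 6)*(a + 7)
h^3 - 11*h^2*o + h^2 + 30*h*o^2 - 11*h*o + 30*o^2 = (h + 1)*(h - 6*o)*(h - 5*o)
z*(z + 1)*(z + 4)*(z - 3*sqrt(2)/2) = z^4 - 3*sqrt(2)*z^3/2 + 5*z^3 - 15*sqrt(2)*z^2/2 + 4*z^2 - 6*sqrt(2)*z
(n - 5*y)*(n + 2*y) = n^2 - 3*n*y - 10*y^2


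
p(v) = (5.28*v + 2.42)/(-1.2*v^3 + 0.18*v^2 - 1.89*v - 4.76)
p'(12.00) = 0.01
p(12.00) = -0.03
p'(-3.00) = -0.24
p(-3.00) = -0.38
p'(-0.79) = -3.24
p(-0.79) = 0.68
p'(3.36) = 0.18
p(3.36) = -0.37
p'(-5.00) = -0.06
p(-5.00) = -0.15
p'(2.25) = 0.34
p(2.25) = -0.66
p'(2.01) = 0.36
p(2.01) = -0.74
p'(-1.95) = -1.15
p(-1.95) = -0.93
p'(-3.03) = -0.23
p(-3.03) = -0.38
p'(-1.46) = -9.41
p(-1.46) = -2.50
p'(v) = (5.28*v + 2.42)*(3.6*v^2 - 0.36*v + 1.89)/(-1.2*v^3 + 0.18*v^2 - 1.89*v - 4.76)^2 + 5.28/(-1.2*v^3 + 0.18*v^2 - 1.89*v - 4.76)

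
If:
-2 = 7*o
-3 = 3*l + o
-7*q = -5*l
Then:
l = -19/21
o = -2/7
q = -95/147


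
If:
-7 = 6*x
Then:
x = -7/6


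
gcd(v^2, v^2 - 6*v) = v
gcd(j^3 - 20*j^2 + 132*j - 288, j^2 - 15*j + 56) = j - 8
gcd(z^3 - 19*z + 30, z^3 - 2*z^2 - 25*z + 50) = z^2 + 3*z - 10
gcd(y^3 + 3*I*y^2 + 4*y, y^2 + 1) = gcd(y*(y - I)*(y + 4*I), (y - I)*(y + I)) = y - I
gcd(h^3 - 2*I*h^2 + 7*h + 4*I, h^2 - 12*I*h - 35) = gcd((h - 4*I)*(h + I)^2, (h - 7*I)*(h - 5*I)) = 1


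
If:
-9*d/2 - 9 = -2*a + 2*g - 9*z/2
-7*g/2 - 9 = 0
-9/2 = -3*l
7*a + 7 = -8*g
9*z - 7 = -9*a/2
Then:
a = 95/49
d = -55/294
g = -18/7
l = 3/2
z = -169/882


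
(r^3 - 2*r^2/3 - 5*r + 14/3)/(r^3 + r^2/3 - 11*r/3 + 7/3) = (r - 2)/(r - 1)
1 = 1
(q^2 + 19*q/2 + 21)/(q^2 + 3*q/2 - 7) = (q + 6)/(q - 2)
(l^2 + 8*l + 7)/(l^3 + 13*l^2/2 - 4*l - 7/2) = 2*(l + 1)/(2*l^2 - l - 1)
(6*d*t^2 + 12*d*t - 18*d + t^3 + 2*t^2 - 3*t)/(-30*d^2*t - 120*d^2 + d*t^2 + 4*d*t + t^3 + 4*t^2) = (t^2 + 2*t - 3)/(-5*d*t - 20*d + t^2 + 4*t)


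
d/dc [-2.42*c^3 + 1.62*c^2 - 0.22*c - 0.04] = -7.26*c^2 + 3.24*c - 0.22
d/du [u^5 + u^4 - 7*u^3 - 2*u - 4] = 5*u^4 + 4*u^3 - 21*u^2 - 2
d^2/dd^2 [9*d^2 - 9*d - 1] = 18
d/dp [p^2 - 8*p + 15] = 2*p - 8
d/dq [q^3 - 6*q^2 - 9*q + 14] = 3*q^2 - 12*q - 9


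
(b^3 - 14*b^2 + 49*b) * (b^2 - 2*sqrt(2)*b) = b^5 - 14*b^4 - 2*sqrt(2)*b^4 + 28*sqrt(2)*b^3 + 49*b^3 - 98*sqrt(2)*b^2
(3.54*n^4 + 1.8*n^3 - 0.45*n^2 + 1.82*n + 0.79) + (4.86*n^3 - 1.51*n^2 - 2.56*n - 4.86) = 3.54*n^4 + 6.66*n^3 - 1.96*n^2 - 0.74*n - 4.07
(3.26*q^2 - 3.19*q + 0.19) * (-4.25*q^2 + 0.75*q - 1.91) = -13.855*q^4 + 16.0025*q^3 - 9.4266*q^2 + 6.2354*q - 0.3629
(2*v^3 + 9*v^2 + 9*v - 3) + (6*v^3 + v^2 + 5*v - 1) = 8*v^3 + 10*v^2 + 14*v - 4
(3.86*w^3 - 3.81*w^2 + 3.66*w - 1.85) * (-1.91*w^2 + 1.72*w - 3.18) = -7.3726*w^5 + 13.9163*w^4 - 25.8186*w^3 + 21.9445*w^2 - 14.8208*w + 5.883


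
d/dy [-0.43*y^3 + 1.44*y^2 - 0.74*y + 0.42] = -1.29*y^2 + 2.88*y - 0.74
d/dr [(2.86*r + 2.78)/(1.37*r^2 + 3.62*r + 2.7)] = (3.9182*r^2 + 10.3532*r - (2.74*r + 3.62)*(2.86*r + 2.78) + 7.722)/(1.37*r^2 + 3.62*r + 2.7)^2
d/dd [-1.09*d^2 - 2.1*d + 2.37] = -2.18*d - 2.1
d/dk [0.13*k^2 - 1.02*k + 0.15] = 0.26*k - 1.02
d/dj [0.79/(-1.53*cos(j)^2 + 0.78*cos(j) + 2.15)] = (0.6162 - 2.4174*cos(j))*sin(j)/(-1.53*cos(j)^2 + 0.78*cos(j) + 2.15)^2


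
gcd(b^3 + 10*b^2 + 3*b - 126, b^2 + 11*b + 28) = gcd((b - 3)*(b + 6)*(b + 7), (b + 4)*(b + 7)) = b + 7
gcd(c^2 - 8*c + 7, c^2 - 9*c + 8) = c - 1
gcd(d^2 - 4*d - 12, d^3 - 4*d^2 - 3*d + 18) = d + 2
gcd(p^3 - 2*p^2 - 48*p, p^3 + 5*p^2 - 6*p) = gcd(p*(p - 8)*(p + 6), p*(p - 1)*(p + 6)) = p^2 + 6*p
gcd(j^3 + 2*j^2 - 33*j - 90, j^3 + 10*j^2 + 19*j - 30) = j + 5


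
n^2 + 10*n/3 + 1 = (n + 1/3)*(n + 3)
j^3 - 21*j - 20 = (j - 5)*(j + 1)*(j + 4)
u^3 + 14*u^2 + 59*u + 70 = (u + 2)*(u + 5)*(u + 7)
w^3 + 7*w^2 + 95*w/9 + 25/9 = (w + 1/3)*(w + 5/3)*(w + 5)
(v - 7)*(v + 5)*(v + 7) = v^3 + 5*v^2 - 49*v - 245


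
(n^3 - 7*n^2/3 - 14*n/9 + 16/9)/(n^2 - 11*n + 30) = (9*n^3 - 21*n^2 - 14*n + 16)/(9*(n^2 - 11*n + 30))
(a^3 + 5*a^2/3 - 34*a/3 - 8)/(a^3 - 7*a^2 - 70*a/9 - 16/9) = 3*(a^2 + a - 12)/(3*a^2 - 23*a - 8)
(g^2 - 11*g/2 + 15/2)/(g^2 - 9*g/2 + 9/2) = (2*g - 5)/(2*g - 3)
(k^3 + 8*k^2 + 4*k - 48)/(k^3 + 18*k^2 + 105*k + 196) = (k^2 + 4*k - 12)/(k^2 + 14*k + 49)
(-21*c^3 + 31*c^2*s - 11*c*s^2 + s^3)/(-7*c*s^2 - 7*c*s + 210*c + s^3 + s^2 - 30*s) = (3*c^2 - 4*c*s + s^2)/(s^2 + s - 30)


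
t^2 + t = t*(t + 1)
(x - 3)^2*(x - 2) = x^3 - 8*x^2 + 21*x - 18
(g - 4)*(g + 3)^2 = g^3 + 2*g^2 - 15*g - 36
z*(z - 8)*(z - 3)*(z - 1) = z^4 - 12*z^3 + 35*z^2 - 24*z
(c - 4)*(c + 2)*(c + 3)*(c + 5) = c^4 + 6*c^3 - 9*c^2 - 94*c - 120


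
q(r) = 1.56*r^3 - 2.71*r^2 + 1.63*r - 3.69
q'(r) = 4.68*r^2 - 5.42*r + 1.63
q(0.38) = -3.38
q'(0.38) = 0.25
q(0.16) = -3.49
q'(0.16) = 0.88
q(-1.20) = -12.24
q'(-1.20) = 14.87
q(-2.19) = -36.64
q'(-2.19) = 35.95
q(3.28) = 27.55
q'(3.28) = 34.20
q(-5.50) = -354.18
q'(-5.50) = 173.01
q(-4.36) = -191.61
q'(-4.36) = 114.23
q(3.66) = 42.46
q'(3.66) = 44.48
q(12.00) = 2321.31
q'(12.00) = 610.51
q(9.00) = 928.71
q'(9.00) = 331.93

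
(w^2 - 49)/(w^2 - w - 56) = (w - 7)/(w - 8)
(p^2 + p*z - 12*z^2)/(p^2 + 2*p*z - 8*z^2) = (-p + 3*z)/(-p + 2*z)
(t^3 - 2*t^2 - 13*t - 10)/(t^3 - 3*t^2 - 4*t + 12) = (t^2 - 4*t - 5)/(t^2 - 5*t + 6)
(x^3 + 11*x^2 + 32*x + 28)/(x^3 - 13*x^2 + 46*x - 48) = (x^3 + 11*x^2 + 32*x + 28)/(x^3 - 13*x^2 + 46*x - 48)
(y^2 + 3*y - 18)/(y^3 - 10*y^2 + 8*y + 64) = (y^2 + 3*y - 18)/(y^3 - 10*y^2 + 8*y + 64)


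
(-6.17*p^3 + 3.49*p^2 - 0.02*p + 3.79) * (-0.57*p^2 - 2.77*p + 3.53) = 3.5169*p^5 + 15.1016*p^4 - 31.436*p^3 + 10.2148*p^2 - 10.5689*p + 13.3787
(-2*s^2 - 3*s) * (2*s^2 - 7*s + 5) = -4*s^4 + 8*s^3 + 11*s^2 - 15*s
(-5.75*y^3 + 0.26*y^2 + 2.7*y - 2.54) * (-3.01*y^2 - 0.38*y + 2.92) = 17.3075*y^5 + 1.4024*y^4 - 25.0158*y^3 + 7.3786*y^2 + 8.8492*y - 7.4168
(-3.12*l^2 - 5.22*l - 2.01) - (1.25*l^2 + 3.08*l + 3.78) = -4.37*l^2 - 8.3*l - 5.79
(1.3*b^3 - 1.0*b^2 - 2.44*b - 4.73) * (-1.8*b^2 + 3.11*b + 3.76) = -2.34*b^5 + 5.843*b^4 + 6.17*b^3 - 2.8344*b^2 - 23.8847*b - 17.7848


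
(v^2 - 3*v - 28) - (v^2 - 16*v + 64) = 13*v - 92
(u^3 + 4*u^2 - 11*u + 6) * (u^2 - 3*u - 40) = u^5 + u^4 - 63*u^3 - 121*u^2 + 422*u - 240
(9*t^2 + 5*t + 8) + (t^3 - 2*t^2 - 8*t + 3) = t^3 + 7*t^2 - 3*t + 11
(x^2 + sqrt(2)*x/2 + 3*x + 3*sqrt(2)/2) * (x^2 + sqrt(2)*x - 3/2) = x^4 + 3*sqrt(2)*x^3/2 + 3*x^3 - x^2/2 + 9*sqrt(2)*x^2/2 - 3*x/2 - 3*sqrt(2)*x/4 - 9*sqrt(2)/4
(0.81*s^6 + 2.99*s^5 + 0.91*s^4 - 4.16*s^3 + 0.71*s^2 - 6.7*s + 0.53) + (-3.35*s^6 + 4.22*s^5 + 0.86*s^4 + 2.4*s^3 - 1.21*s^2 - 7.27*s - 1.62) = -2.54*s^6 + 7.21*s^5 + 1.77*s^4 - 1.76*s^3 - 0.5*s^2 - 13.97*s - 1.09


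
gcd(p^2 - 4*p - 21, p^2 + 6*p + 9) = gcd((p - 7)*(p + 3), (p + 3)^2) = p + 3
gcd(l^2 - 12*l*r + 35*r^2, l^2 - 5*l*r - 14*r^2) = -l + 7*r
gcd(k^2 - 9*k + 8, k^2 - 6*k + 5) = k - 1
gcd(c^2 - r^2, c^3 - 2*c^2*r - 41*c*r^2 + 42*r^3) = -c + r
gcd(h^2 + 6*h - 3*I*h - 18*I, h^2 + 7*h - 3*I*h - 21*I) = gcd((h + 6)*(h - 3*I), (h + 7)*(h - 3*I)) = h - 3*I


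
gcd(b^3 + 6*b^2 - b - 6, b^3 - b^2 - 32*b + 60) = b + 6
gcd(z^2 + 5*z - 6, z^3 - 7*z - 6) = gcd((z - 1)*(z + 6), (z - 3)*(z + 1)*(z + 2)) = 1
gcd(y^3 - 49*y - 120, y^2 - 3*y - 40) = y^2 - 3*y - 40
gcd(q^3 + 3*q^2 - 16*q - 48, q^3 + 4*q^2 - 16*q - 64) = q^2 - 16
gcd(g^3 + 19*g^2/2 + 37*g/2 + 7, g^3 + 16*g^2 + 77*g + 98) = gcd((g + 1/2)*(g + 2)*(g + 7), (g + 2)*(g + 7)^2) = g^2 + 9*g + 14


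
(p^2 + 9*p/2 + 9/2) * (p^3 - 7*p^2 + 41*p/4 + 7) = p^5 - 5*p^4/2 - 67*p^3/4 + 173*p^2/8 + 621*p/8 + 63/2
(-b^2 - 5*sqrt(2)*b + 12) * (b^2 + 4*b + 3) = -b^4 - 5*sqrt(2)*b^3 - 4*b^3 - 20*sqrt(2)*b^2 + 9*b^2 - 15*sqrt(2)*b + 48*b + 36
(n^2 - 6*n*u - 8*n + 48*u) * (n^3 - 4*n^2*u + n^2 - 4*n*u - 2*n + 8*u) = n^5 - 10*n^4*u - 7*n^4 + 24*n^3*u^2 + 70*n^3*u - 10*n^3 - 168*n^2*u^2 + 100*n^2*u + 16*n^2 - 240*n*u^2 - 160*n*u + 384*u^2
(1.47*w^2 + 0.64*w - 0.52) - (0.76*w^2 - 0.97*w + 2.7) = 0.71*w^2 + 1.61*w - 3.22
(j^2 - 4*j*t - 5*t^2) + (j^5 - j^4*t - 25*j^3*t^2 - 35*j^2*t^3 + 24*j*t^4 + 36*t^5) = j^5 - j^4*t - 25*j^3*t^2 - 35*j^2*t^3 + j^2 + 24*j*t^4 - 4*j*t + 36*t^5 - 5*t^2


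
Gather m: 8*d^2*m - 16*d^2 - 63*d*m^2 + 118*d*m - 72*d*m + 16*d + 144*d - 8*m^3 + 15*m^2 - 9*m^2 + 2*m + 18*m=-16*d^2 + 160*d - 8*m^3 + m^2*(6 - 63*d) + m*(8*d^2 + 46*d + 20)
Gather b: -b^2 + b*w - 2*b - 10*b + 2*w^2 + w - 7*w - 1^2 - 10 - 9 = -b^2 + b*(w - 12) + 2*w^2 - 6*w - 20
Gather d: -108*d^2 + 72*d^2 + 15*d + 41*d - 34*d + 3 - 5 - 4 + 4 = -36*d^2 + 22*d - 2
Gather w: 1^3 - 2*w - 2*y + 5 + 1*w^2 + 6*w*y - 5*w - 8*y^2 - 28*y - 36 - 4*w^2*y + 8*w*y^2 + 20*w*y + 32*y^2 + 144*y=w^2*(1 - 4*y) + w*(8*y^2 + 26*y - 7) + 24*y^2 + 114*y - 30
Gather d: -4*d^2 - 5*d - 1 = -4*d^2 - 5*d - 1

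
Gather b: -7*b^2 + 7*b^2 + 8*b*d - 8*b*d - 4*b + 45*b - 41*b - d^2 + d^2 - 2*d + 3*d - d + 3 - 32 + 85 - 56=0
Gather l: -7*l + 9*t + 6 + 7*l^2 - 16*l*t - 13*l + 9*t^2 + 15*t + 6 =7*l^2 + l*(-16*t - 20) + 9*t^2 + 24*t + 12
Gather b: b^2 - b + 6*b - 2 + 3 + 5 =b^2 + 5*b + 6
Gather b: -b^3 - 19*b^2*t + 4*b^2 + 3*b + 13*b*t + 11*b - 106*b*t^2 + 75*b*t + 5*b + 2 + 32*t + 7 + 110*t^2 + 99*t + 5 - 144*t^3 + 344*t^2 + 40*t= -b^3 + b^2*(4 - 19*t) + b*(-106*t^2 + 88*t + 19) - 144*t^3 + 454*t^2 + 171*t + 14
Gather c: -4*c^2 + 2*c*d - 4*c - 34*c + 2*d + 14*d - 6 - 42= -4*c^2 + c*(2*d - 38) + 16*d - 48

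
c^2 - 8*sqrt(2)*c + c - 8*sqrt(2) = (c + 1)*(c - 8*sqrt(2))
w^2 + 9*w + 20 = (w + 4)*(w + 5)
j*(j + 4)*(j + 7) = j^3 + 11*j^2 + 28*j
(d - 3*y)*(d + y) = d^2 - 2*d*y - 3*y^2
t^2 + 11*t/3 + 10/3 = (t + 5/3)*(t + 2)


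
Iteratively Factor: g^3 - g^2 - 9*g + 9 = (g - 3)*(g^2 + 2*g - 3) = (g - 3)*(g - 1)*(g + 3)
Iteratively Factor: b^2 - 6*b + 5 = (b - 1)*(b - 5)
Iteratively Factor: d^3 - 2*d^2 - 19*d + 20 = (d - 1)*(d^2 - d - 20) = (d - 5)*(d - 1)*(d + 4)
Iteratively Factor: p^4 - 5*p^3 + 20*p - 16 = (p + 2)*(p^3 - 7*p^2 + 14*p - 8) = (p - 1)*(p + 2)*(p^2 - 6*p + 8) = (p - 2)*(p - 1)*(p + 2)*(p - 4)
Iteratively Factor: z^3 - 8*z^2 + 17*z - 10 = (z - 5)*(z^2 - 3*z + 2) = (z - 5)*(z - 1)*(z - 2)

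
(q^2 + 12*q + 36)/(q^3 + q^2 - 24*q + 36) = (q + 6)/(q^2 - 5*q + 6)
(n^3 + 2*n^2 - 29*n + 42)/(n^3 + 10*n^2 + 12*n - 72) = (n^2 + 4*n - 21)/(n^2 + 12*n + 36)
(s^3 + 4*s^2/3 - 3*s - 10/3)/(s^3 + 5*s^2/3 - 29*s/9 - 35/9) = 3*(s + 2)/(3*s + 7)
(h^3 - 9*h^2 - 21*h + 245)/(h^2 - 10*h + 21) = (h^2 - 2*h - 35)/(h - 3)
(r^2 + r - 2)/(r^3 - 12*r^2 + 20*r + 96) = (r - 1)/(r^2 - 14*r + 48)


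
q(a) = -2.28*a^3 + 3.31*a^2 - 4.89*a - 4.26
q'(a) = -6.84*a^2 + 6.62*a - 4.89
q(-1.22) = 10.77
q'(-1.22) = -23.15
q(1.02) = -8.22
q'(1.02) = -5.25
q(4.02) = -118.55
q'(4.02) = -88.81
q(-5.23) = 438.02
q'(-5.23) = -226.61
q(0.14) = -4.89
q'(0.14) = -4.10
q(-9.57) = 2344.03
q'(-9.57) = -694.68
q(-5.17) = 424.56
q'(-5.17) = -221.94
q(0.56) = -6.36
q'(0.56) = -3.33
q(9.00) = -1442.28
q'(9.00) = -499.35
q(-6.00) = 636.72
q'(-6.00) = -290.85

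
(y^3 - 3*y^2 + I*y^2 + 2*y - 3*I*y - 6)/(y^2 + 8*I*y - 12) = (y^2 - y*(3 + I) + 3*I)/(y + 6*I)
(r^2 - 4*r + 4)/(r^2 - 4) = (r - 2)/(r + 2)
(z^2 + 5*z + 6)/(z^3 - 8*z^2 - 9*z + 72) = (z + 2)/(z^2 - 11*z + 24)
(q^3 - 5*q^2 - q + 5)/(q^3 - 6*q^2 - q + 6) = (q - 5)/(q - 6)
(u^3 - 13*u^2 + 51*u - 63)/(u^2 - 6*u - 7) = (u^2 - 6*u + 9)/(u + 1)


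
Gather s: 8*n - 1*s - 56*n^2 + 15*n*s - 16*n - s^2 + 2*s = -56*n^2 - 8*n - s^2 + s*(15*n + 1)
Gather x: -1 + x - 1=x - 2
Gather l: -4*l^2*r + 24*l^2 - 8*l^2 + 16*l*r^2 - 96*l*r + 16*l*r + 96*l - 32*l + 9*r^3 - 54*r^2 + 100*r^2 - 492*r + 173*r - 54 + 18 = l^2*(16 - 4*r) + l*(16*r^2 - 80*r + 64) + 9*r^3 + 46*r^2 - 319*r - 36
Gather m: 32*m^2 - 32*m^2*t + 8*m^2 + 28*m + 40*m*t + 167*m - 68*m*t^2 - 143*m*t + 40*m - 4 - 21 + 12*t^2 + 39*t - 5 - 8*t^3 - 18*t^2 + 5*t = m^2*(40 - 32*t) + m*(-68*t^2 - 103*t + 235) - 8*t^3 - 6*t^2 + 44*t - 30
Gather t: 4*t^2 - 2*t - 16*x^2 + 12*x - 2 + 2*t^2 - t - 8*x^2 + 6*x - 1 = 6*t^2 - 3*t - 24*x^2 + 18*x - 3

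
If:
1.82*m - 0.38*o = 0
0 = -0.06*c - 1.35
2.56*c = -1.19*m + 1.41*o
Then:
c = -22.50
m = -10.35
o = -49.59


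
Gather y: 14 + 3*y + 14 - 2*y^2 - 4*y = -2*y^2 - y + 28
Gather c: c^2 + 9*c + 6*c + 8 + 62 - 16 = c^2 + 15*c + 54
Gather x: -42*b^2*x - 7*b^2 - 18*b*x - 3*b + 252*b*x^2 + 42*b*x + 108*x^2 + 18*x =-7*b^2 - 3*b + x^2*(252*b + 108) + x*(-42*b^2 + 24*b + 18)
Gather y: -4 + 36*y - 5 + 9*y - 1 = 45*y - 10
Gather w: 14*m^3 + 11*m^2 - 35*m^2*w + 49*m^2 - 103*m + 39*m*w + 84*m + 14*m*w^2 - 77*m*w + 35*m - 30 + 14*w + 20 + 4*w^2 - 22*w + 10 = 14*m^3 + 60*m^2 + 16*m + w^2*(14*m + 4) + w*(-35*m^2 - 38*m - 8)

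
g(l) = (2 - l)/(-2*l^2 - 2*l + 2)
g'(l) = (2 - l)*(4*l + 2)/(-2*l^2 - 2*l + 2)^2 - 1/(-2*l^2 - 2*l + 2) = (l^2 + l - (l - 2)*(2*l + 1) - 1)/(2*(l^2 + l - 1)^2)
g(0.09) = 1.06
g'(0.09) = 0.83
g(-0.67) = 1.09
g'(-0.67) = -0.71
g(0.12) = 1.09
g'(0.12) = 0.98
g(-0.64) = 1.07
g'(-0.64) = -0.65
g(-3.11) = -0.46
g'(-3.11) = -0.34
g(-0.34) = 0.96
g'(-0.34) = -0.16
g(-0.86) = 1.28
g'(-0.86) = -1.27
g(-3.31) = -0.40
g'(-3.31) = -0.26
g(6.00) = 0.05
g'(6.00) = 0.00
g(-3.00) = -0.50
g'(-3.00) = -0.40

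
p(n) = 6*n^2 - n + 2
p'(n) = 12*n - 1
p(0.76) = 4.71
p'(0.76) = 8.12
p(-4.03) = 103.48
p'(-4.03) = -49.36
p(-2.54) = 43.25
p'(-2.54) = -31.48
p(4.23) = 105.13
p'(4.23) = 49.76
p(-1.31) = 13.61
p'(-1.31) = -16.72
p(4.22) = 104.63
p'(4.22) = 49.64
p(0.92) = 6.16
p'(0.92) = 10.04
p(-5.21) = 170.07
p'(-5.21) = -63.52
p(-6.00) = 224.00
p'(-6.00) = -73.00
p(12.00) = 854.00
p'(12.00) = 143.00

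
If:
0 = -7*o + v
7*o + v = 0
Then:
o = 0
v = 0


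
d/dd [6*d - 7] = 6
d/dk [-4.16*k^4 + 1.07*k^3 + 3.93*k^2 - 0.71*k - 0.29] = -16.64*k^3 + 3.21*k^2 + 7.86*k - 0.71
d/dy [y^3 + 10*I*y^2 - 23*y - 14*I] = 3*y^2 + 20*I*y - 23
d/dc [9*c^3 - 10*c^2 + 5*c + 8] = 27*c^2 - 20*c + 5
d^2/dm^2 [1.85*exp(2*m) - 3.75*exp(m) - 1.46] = (7.4*exp(m) - 3.75)*exp(m)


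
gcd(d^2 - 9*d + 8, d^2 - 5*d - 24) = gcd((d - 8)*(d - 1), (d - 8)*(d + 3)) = d - 8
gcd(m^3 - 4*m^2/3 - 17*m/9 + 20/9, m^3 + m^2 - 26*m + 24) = m - 1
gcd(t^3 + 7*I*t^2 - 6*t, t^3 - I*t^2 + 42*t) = t^2 + 6*I*t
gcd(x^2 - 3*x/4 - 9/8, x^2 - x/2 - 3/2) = x - 3/2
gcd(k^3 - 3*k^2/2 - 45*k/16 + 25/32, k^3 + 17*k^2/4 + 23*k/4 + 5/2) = k + 5/4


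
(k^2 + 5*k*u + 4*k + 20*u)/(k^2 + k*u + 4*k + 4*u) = (k + 5*u)/(k + u)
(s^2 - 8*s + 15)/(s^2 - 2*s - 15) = (s - 3)/(s + 3)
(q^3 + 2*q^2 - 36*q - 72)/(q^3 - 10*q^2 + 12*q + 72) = (q + 6)/(q - 6)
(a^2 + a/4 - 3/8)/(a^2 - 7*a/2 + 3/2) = (a + 3/4)/(a - 3)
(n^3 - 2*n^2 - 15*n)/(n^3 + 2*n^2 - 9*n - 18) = n*(n - 5)/(n^2 - n - 6)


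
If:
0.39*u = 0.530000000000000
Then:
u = 1.36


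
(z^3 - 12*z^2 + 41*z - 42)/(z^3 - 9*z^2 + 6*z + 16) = (z^2 - 10*z + 21)/(z^2 - 7*z - 8)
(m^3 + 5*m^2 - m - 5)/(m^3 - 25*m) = (m^2 - 1)/(m*(m - 5))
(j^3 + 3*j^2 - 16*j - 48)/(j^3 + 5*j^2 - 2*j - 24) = (j - 4)/(j - 2)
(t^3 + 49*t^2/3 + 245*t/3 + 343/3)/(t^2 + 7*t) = t + 28/3 + 49/(3*t)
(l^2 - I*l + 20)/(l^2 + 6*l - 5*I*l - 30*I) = (l + 4*I)/(l + 6)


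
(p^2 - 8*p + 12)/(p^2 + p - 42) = (p - 2)/(p + 7)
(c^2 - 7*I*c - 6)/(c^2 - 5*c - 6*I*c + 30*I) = (c - I)/(c - 5)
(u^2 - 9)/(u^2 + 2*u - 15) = (u + 3)/(u + 5)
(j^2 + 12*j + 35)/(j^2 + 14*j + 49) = (j + 5)/(j + 7)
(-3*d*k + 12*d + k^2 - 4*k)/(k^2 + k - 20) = (-3*d + k)/(k + 5)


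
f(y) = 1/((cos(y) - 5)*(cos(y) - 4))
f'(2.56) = -0.01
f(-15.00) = 0.04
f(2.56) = 0.04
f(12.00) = 0.08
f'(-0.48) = 0.02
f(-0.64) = 0.07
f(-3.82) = 0.04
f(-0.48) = 0.08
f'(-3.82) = -0.01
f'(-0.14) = 0.01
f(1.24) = 0.06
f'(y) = sin(y)/((cos(y) - 5)*(cos(y) - 4)^2) + sin(y)/((cos(y) - 5)^2*(cos(y) - 4))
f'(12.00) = 0.02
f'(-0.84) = 0.03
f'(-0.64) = 0.02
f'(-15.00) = 0.01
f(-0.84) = 0.07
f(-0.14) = 0.08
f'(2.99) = -0.00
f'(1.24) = -0.03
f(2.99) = 0.03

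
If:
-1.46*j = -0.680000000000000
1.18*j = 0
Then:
No Solution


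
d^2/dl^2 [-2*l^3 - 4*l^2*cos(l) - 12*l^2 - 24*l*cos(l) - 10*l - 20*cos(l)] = 4*l^2*cos(l) + 16*l*sin(l) + 24*l*cos(l) - 12*l + 48*sin(l) + 12*cos(l) - 24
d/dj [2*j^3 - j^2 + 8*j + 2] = 6*j^2 - 2*j + 8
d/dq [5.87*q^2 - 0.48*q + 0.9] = 11.74*q - 0.48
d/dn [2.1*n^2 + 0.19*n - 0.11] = 4.2*n + 0.19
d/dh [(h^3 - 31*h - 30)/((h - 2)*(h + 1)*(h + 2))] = (h^2 + 52*h + 4)/(h^4 - 8*h^2 + 16)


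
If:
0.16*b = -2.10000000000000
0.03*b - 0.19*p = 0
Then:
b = -13.12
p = -2.07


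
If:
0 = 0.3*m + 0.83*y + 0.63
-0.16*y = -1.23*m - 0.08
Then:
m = -0.16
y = -0.70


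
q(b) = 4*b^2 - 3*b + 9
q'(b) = 8*b - 3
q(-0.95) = 15.46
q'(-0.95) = -10.60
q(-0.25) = 10.00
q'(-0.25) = -5.00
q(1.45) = 13.06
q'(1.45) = 8.60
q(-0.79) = 13.87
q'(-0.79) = -9.32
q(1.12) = 10.66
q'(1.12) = 5.96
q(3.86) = 57.02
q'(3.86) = 27.88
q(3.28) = 42.19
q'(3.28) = 23.24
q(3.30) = 42.66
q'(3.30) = 23.40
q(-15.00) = 954.00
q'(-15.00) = -123.00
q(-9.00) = 360.00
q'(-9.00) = -75.00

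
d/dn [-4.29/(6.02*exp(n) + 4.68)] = 25.8258*exp(n)/(6.02*exp(n) + 4.68)^2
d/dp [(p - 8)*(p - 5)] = 2*p - 13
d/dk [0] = 0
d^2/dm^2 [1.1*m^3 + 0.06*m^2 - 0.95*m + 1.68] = 6.6*m + 0.12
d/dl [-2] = 0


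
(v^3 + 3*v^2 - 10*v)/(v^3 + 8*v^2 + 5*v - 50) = v/(v + 5)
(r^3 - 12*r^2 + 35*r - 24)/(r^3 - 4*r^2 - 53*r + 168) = (r - 1)/(r + 7)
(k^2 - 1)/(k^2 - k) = (k + 1)/k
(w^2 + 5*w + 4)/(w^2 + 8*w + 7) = (w + 4)/(w + 7)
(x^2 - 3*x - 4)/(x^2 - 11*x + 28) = (x + 1)/(x - 7)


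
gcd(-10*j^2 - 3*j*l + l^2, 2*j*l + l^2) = 2*j + l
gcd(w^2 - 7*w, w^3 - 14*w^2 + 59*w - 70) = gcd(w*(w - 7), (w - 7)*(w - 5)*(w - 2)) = w - 7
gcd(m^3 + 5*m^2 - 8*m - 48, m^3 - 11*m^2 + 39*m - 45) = m - 3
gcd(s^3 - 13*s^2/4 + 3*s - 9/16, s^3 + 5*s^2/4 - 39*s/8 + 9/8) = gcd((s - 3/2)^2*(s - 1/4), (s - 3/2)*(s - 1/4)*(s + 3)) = s^2 - 7*s/4 + 3/8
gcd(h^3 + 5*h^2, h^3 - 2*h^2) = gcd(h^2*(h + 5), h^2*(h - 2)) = h^2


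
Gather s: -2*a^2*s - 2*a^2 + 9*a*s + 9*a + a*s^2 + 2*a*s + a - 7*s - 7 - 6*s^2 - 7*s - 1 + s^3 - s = -2*a^2 + 10*a + s^3 + s^2*(a - 6) + s*(-2*a^2 + 11*a - 15) - 8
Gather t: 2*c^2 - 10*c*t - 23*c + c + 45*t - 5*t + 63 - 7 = 2*c^2 - 22*c + t*(40 - 10*c) + 56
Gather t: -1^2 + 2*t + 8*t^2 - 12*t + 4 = 8*t^2 - 10*t + 3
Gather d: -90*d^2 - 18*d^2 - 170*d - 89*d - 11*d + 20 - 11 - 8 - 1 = -108*d^2 - 270*d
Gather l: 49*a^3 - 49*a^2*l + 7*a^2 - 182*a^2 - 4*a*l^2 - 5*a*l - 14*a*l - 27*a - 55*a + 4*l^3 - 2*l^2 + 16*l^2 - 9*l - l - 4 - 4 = 49*a^3 - 175*a^2 - 82*a + 4*l^3 + l^2*(14 - 4*a) + l*(-49*a^2 - 19*a - 10) - 8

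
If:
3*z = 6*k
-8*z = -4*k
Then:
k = 0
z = 0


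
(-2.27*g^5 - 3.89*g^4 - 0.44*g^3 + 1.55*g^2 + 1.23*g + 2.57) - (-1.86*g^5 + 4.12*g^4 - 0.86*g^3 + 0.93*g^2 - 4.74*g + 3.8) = -0.41*g^5 - 8.01*g^4 + 0.42*g^3 + 0.62*g^2 + 5.97*g - 1.23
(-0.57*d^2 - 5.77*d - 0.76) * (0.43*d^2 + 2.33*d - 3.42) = -0.2451*d^4 - 3.8092*d^3 - 11.8215*d^2 + 17.9626*d + 2.5992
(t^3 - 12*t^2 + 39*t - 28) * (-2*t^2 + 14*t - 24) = -2*t^5 + 38*t^4 - 270*t^3 + 890*t^2 - 1328*t + 672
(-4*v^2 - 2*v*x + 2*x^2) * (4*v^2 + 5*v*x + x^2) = -16*v^4 - 28*v^3*x - 6*v^2*x^2 + 8*v*x^3 + 2*x^4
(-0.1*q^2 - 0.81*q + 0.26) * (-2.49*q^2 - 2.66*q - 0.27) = 0.249*q^4 + 2.2829*q^3 + 1.5342*q^2 - 0.4729*q - 0.0702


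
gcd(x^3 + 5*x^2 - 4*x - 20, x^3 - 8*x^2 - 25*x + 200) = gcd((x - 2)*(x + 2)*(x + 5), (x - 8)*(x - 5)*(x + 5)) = x + 5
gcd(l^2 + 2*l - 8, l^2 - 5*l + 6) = l - 2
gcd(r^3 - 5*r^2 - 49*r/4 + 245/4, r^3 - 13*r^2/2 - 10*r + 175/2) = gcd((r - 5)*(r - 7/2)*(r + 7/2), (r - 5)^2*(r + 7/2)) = r^2 - 3*r/2 - 35/2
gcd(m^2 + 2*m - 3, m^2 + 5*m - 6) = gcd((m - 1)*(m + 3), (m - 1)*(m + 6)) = m - 1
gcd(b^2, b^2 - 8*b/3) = b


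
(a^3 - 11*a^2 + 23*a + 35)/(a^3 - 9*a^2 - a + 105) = (a + 1)/(a + 3)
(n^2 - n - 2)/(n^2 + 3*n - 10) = (n + 1)/(n + 5)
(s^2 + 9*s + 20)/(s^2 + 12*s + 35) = (s + 4)/(s + 7)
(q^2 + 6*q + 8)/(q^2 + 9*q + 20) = (q + 2)/(q + 5)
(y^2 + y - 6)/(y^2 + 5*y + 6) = (y - 2)/(y + 2)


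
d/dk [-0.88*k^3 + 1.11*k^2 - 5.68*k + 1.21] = -2.64*k^2 + 2.22*k - 5.68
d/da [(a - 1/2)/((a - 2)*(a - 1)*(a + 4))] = (-2*a^3 + a^2/2 + a + 3)/(a^6 + 2*a^5 - 19*a^4 - 4*a^3 + 116*a^2 - 160*a + 64)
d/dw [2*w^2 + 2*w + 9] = 4*w + 2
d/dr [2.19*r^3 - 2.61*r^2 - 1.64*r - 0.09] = 6.57*r^2 - 5.22*r - 1.64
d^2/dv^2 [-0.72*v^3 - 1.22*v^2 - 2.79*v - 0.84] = -4.32*v - 2.44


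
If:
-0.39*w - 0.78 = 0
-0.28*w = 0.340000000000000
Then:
No Solution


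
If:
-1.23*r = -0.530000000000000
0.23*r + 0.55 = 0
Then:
No Solution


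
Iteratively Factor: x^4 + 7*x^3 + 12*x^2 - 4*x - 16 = (x + 4)*(x^3 + 3*x^2 - 4) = (x - 1)*(x + 4)*(x^2 + 4*x + 4) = (x - 1)*(x + 2)*(x + 4)*(x + 2)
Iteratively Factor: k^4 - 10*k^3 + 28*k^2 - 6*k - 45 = (k - 3)*(k^3 - 7*k^2 + 7*k + 15) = (k - 5)*(k - 3)*(k^2 - 2*k - 3) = (k - 5)*(k - 3)*(k + 1)*(k - 3)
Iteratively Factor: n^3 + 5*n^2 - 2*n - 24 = (n + 4)*(n^2 + n - 6) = (n + 3)*(n + 4)*(n - 2)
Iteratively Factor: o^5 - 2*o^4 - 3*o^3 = (o + 1)*(o^4 - 3*o^3) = o*(o + 1)*(o^3 - 3*o^2) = o^2*(o + 1)*(o^2 - 3*o) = o^3*(o + 1)*(o - 3)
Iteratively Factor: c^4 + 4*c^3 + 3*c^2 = (c + 1)*(c^3 + 3*c^2) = c*(c + 1)*(c^2 + 3*c) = c*(c + 1)*(c + 3)*(c)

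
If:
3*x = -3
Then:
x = -1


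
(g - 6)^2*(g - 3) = g^3 - 15*g^2 + 72*g - 108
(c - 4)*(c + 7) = c^2 + 3*c - 28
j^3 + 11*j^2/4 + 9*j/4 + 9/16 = (j + 1/2)*(j + 3/4)*(j + 3/2)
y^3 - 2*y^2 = y^2*(y - 2)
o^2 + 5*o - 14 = (o - 2)*(o + 7)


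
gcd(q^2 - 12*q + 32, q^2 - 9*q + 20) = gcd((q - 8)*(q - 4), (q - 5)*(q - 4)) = q - 4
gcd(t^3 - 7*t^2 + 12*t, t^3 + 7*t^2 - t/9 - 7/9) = 1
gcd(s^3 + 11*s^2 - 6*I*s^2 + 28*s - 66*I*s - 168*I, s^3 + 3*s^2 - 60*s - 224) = s^2 + 11*s + 28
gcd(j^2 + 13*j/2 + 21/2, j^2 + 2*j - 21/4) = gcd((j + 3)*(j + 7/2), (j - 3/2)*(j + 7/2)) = j + 7/2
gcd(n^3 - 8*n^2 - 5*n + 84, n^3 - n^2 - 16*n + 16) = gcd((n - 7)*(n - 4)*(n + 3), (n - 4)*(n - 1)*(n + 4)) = n - 4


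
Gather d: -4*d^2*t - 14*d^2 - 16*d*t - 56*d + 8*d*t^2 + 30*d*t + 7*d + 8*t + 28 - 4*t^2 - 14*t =d^2*(-4*t - 14) + d*(8*t^2 + 14*t - 49) - 4*t^2 - 6*t + 28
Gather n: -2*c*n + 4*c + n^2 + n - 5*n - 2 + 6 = 4*c + n^2 + n*(-2*c - 4) + 4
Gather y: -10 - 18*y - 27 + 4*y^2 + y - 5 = 4*y^2 - 17*y - 42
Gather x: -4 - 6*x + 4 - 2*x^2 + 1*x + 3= -2*x^2 - 5*x + 3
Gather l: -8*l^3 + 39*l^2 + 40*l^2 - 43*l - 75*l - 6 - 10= -8*l^3 + 79*l^2 - 118*l - 16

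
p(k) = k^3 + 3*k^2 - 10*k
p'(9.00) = 287.00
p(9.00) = 882.00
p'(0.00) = -10.00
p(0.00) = 0.00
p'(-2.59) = -5.42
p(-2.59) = 28.65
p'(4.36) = 73.19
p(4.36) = 96.31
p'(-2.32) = -7.77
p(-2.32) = 26.86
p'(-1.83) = -10.93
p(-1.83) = 22.22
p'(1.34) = 3.43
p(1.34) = -5.61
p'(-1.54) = -12.13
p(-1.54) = 18.86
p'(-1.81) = -11.03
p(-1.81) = 22.00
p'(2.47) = 23.12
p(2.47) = 8.67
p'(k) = 3*k^2 + 6*k - 10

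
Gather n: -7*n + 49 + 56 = 105 - 7*n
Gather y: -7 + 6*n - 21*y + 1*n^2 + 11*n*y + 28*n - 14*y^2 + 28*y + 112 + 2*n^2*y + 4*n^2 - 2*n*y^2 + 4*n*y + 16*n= 5*n^2 + 50*n + y^2*(-2*n - 14) + y*(2*n^2 + 15*n + 7) + 105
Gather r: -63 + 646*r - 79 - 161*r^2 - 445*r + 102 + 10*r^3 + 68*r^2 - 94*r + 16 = 10*r^3 - 93*r^2 + 107*r - 24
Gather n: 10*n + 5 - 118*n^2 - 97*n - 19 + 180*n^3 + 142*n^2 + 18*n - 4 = 180*n^3 + 24*n^2 - 69*n - 18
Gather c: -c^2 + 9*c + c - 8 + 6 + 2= -c^2 + 10*c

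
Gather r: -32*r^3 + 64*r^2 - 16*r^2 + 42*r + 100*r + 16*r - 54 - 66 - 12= -32*r^3 + 48*r^2 + 158*r - 132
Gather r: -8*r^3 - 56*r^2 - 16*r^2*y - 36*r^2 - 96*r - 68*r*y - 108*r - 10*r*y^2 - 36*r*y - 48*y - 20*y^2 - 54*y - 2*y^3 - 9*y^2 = -8*r^3 + r^2*(-16*y - 92) + r*(-10*y^2 - 104*y - 204) - 2*y^3 - 29*y^2 - 102*y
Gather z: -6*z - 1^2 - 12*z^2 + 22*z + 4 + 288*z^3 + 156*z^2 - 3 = 288*z^3 + 144*z^2 + 16*z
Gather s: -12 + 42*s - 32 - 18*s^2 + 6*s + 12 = -18*s^2 + 48*s - 32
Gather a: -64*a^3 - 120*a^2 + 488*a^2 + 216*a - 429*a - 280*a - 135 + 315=-64*a^3 + 368*a^2 - 493*a + 180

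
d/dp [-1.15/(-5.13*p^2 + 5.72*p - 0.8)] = (6.578 - 11.799*p)/(5.13*p^2 - 5.72*p + 0.8)^2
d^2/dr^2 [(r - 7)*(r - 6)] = 2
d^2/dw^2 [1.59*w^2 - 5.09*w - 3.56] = 3.18000000000000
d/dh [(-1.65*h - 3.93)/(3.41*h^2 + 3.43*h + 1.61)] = (5.6265*h^2 + 26.8026*h + 10.8234)/(11.6281*h^4 + 23.3926*h^3 + 22.7451*h^2 + 11.0446*h + 2.5921)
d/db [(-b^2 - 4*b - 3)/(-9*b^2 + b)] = (-37*b^2 - 54*b + 3)/(b^2*(81*b^2 - 18*b + 1))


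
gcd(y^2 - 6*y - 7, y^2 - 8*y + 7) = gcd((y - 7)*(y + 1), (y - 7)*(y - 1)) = y - 7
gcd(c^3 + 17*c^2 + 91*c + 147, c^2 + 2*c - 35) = c + 7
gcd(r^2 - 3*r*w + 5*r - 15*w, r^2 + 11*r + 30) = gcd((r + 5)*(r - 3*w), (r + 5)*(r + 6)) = r + 5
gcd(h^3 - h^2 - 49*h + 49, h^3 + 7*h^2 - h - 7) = h^2 + 6*h - 7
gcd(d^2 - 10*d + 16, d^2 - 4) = d - 2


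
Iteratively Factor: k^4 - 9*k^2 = (k)*(k^3 - 9*k) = k*(k - 3)*(k^2 + 3*k) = k^2*(k - 3)*(k + 3)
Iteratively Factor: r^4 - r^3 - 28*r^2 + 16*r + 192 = (r + 4)*(r^3 - 5*r^2 - 8*r + 48) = (r - 4)*(r + 4)*(r^2 - r - 12) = (r - 4)*(r + 3)*(r + 4)*(r - 4)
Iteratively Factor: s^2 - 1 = (s + 1)*(s - 1)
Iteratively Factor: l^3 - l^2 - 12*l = (l - 4)*(l^2 + 3*l) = l*(l - 4)*(l + 3)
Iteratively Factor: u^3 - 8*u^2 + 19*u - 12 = (u - 4)*(u^2 - 4*u + 3) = (u - 4)*(u - 1)*(u - 3)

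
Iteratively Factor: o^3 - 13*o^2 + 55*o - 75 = (o - 5)*(o^2 - 8*o + 15) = (o - 5)*(o - 3)*(o - 5)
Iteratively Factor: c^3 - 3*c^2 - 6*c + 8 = (c + 2)*(c^2 - 5*c + 4) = (c - 1)*(c + 2)*(c - 4)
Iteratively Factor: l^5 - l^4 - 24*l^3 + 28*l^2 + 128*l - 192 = (l - 2)*(l^4 + l^3 - 22*l^2 - 16*l + 96) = (l - 2)*(l + 4)*(l^3 - 3*l^2 - 10*l + 24) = (l - 4)*(l - 2)*(l + 4)*(l^2 + l - 6) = (l - 4)*(l - 2)^2*(l + 4)*(l + 3)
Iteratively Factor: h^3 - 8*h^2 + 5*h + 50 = (h - 5)*(h^2 - 3*h - 10) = (h - 5)*(h + 2)*(h - 5)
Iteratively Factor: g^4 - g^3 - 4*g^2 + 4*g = (g - 1)*(g^3 - 4*g) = (g - 1)*(g + 2)*(g^2 - 2*g) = g*(g - 1)*(g + 2)*(g - 2)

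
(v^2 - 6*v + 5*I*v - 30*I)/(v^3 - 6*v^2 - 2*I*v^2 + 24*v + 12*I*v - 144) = (v + 5*I)/(v^2 - 2*I*v + 24)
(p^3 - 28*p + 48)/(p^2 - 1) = (p^3 - 28*p + 48)/(p^2 - 1)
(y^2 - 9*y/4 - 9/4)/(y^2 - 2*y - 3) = (y + 3/4)/(y + 1)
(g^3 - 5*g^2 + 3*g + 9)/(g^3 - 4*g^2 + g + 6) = (g - 3)/(g - 2)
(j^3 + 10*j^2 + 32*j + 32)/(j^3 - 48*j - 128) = (j + 2)/(j - 8)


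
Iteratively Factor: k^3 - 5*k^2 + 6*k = (k - 2)*(k^2 - 3*k) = k*(k - 2)*(k - 3)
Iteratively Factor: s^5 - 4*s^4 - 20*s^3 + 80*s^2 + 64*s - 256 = (s + 4)*(s^4 - 8*s^3 + 12*s^2 + 32*s - 64) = (s + 2)*(s + 4)*(s^3 - 10*s^2 + 32*s - 32) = (s - 4)*(s + 2)*(s + 4)*(s^2 - 6*s + 8) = (s - 4)^2*(s + 2)*(s + 4)*(s - 2)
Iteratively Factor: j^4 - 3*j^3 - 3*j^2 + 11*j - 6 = (j + 2)*(j^3 - 5*j^2 + 7*j - 3) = (j - 3)*(j + 2)*(j^2 - 2*j + 1) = (j - 3)*(j - 1)*(j + 2)*(j - 1)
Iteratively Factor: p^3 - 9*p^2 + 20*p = (p - 5)*(p^2 - 4*p) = p*(p - 5)*(p - 4)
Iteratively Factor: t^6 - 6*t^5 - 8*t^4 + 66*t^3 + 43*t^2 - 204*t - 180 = (t - 5)*(t^5 - t^4 - 13*t^3 + t^2 + 48*t + 36) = (t - 5)*(t + 2)*(t^4 - 3*t^3 - 7*t^2 + 15*t + 18) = (t - 5)*(t - 3)*(t + 2)*(t^3 - 7*t - 6) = (t - 5)*(t - 3)^2*(t + 2)*(t^2 + 3*t + 2) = (t - 5)*(t - 3)^2*(t + 2)^2*(t + 1)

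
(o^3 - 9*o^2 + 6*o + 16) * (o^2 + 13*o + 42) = o^5 + 4*o^4 - 69*o^3 - 284*o^2 + 460*o + 672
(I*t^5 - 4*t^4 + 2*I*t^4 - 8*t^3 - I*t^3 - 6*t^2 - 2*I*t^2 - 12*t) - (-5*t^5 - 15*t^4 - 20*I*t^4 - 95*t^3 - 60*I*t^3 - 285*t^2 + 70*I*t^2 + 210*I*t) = 5*t^5 + I*t^5 + 11*t^4 + 22*I*t^4 + 87*t^3 + 59*I*t^3 + 279*t^2 - 72*I*t^2 - 12*t - 210*I*t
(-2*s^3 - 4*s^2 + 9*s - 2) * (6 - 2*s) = 4*s^4 - 4*s^3 - 42*s^2 + 58*s - 12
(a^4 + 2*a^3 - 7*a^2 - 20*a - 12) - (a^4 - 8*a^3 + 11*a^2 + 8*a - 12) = 10*a^3 - 18*a^2 - 28*a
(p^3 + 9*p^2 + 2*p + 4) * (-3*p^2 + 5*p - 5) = -3*p^5 - 22*p^4 + 34*p^3 - 47*p^2 + 10*p - 20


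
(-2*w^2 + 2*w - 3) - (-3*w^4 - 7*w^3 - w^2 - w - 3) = 3*w^4 + 7*w^3 - w^2 + 3*w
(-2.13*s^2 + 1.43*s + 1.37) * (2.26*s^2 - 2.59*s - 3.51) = -4.8138*s^4 + 8.7485*s^3 + 6.8688*s^2 - 8.5676*s - 4.8087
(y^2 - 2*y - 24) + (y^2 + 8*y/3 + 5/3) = 2*y^2 + 2*y/3 - 67/3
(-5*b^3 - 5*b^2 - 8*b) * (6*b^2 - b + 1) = -30*b^5 - 25*b^4 - 48*b^3 + 3*b^2 - 8*b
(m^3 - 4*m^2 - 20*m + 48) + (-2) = m^3 - 4*m^2 - 20*m + 46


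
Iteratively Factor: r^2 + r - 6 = (r + 3)*(r - 2)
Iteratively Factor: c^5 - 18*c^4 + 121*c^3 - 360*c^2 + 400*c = (c - 5)*(c^4 - 13*c^3 + 56*c^2 - 80*c) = (c - 5)*(c - 4)*(c^3 - 9*c^2 + 20*c) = (c - 5)*(c - 4)^2*(c^2 - 5*c) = c*(c - 5)*(c - 4)^2*(c - 5)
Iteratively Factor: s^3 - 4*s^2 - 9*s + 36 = (s - 3)*(s^2 - s - 12) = (s - 4)*(s - 3)*(s + 3)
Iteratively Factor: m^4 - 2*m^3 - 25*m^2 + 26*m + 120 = (m - 5)*(m^3 + 3*m^2 - 10*m - 24) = (m - 5)*(m - 3)*(m^2 + 6*m + 8) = (m - 5)*(m - 3)*(m + 4)*(m + 2)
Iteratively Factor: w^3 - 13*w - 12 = (w + 3)*(w^2 - 3*w - 4) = (w - 4)*(w + 3)*(w + 1)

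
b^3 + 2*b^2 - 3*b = b*(b - 1)*(b + 3)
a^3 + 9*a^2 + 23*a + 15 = (a + 1)*(a + 3)*(a + 5)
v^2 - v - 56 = (v - 8)*(v + 7)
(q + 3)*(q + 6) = q^2 + 9*q + 18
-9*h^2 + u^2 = (-3*h + u)*(3*h + u)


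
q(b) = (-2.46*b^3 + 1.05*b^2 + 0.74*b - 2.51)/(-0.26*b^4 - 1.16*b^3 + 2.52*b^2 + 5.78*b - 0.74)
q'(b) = (-7.38*b^2 + 2.1*b + 0.74)/(-0.26*b^4 - 1.16*b^3 + 2.52*b^2 + 5.78*b - 0.74) + (-2.46*b^3 + 1.05*b^2 + 0.74*b - 2.51)*(1.04*b^3 + 3.48*b^2 - 5.04*b - 5.78)/(-0.26*b^4 - 1.16*b^3 + 2.52*b^2 + 5.78*b - 0.74)^2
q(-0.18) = 1.53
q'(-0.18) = 4.25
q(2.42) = -11.11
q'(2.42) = -86.07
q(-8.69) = -2.89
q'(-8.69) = -0.91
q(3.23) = 3.11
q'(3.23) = -3.62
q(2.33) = -6.43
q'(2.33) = -31.41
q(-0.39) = 0.98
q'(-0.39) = 1.76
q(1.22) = -0.61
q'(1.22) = -0.64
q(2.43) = -12.04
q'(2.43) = -100.11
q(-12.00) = -1.42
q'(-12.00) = -0.22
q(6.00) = 1.06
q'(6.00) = -0.18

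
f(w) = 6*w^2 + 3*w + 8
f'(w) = 12*w + 3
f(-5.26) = 158.23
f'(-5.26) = -60.12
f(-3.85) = 85.38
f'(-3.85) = -43.20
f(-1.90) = 23.96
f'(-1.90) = -19.80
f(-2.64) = 41.90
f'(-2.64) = -28.68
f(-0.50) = 8.00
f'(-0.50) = -3.00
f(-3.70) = 79.04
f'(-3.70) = -41.40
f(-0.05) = 7.86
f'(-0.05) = 2.40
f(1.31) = 22.23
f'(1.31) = 18.72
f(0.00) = 8.00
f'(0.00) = 3.00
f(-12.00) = 836.00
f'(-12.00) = -141.00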